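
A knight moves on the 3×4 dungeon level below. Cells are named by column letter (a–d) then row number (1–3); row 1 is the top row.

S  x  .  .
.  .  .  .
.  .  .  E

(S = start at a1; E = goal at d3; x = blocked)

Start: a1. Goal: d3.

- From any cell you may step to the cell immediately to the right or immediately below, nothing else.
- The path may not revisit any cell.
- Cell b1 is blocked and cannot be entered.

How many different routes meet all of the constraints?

4

A right/down-only route from a1 to d3 makes exactly 2 down-moves and 3 right-moves in some order.
With no other constraints that would be C(5,2) = 10 routes.
Subtract routes through each blocked cell (inclusion–exclusion for overlaps): − through b1: 6 → 4.
That gives 4 routes.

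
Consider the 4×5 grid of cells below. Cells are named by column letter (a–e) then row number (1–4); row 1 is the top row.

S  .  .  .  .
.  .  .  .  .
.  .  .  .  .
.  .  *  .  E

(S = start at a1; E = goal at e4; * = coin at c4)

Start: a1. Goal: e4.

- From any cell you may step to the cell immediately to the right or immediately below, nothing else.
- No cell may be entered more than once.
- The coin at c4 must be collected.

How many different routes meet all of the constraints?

A right/down-only route from a1 to e4 makes exactly 3 down-moves and 4 right-moves in some order.
With no other constraints that would be C(7,3) = 35 routes.
Split at c4 and multiply the segment counts: a1→c4: 10; c4→e4: 1; product = 10.
That gives 10 routes.

10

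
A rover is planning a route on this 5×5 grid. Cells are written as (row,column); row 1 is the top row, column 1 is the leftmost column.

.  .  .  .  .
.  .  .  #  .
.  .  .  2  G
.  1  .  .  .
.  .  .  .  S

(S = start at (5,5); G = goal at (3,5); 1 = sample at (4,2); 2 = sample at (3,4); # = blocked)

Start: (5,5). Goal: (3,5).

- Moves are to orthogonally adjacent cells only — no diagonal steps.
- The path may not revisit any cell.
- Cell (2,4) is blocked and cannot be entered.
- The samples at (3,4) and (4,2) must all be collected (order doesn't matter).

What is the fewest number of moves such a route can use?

Any route passes through (3,4) and (4,2) in some order between (5,5) and (3,5). Summing Manhattan distances along each leg and taking the cheapest ordering ((5,5) → (4,2) → (3,4) → (3,5)) gives a lower bound of 4 + 3 + 1 = 8 moves.
A route of 8 moves achieves this: (5,5) → (4,5) → (4,4) → (4,3) → (4,2) → (3,2) → (3,3) → (3,4) → (3,5).
Since 8 matches the lower bound, it is optimal.

8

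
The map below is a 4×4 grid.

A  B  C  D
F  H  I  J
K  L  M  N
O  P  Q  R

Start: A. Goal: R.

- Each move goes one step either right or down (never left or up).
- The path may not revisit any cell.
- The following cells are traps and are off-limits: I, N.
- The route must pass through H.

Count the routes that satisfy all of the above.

A right/down-only route from A to R makes exactly 3 down-moves and 3 right-moves in some order.
With no other constraints that would be C(6,3) = 20 routes.
Split at H and multiply the segment counts (each segment already excludes blocked cells): A→H: 2; H→R: 2; product = 4.
That gives 4 routes.

4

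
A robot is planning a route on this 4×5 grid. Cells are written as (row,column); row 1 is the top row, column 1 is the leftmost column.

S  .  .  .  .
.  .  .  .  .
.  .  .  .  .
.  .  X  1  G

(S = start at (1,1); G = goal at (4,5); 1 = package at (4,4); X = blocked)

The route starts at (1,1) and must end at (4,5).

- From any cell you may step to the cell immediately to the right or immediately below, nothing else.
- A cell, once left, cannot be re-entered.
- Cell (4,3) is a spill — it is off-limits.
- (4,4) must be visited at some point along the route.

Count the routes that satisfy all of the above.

10

A right/down-only route from (1,1) to (4,5) makes exactly 3 down-moves and 4 right-moves in some order.
With no other constraints that would be C(7,3) = 35 routes.
Split at (4,4) and multiply the segment counts (each segment already excludes blocked cells): (1,1)→(4,4): 10; (4,4)→(4,5): 1; product = 10.
That gives 10 routes.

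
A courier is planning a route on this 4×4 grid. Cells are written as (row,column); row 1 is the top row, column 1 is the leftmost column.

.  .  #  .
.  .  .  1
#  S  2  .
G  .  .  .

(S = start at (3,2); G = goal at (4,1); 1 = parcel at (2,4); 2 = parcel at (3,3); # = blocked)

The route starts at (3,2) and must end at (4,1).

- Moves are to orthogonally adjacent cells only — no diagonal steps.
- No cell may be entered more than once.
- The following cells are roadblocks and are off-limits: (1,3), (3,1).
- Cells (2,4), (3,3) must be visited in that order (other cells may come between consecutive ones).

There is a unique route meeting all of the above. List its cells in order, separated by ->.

The waypoints must appear in the order (2,4), (3,3), with no cell reused.
Route from (3,2): up to (2,2), 2× right (reaching (2,4)), down to (3,4), left to (3,3), down to (4,3), 2× left (reaching (4,1)) — 8 moves in all.
Check: order respected (1 at step 3, 2 at step 5).

(3,2) -> (2,2) -> (2,3) -> (2,4) -> (3,4) -> (3,3) -> (4,3) -> (4,2) -> (4,1)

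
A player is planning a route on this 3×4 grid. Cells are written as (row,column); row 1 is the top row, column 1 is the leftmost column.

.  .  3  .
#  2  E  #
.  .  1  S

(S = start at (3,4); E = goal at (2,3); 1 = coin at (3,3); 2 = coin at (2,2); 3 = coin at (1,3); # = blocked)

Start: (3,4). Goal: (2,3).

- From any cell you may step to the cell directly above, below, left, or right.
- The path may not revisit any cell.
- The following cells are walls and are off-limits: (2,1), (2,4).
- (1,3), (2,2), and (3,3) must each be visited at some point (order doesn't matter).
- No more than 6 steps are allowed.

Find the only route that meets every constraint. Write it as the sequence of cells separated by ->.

(3,4) -> (3,3) -> (3,2) -> (2,2) -> (1,2) -> (1,3) -> (2,3)

The 6-move cap with required stops at (1,3), (2,2), (3,3) leaves no slack for detours.
Route from (3,4): left 2 to (3,2), up 2 to (1,2), right 1 to (1,3), down 1 to (2,3) — 6 moves in all.
Check: all required cells visited; 6 ≤ 6 moves.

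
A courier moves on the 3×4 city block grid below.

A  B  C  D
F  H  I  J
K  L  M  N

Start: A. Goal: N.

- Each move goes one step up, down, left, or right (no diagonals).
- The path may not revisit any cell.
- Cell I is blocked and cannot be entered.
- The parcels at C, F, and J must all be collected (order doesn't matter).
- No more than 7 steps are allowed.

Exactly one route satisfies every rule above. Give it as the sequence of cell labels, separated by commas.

A, F, H, B, C, D, J, N

Any route must reach C, F, and J and still end at N within 7 moves, so the order of the required stops is forced.
Route from A: down to F, right to H, up to B, 2× right (reaching D), 2× down (reaching N) — 7 moves in all.
Check: all required cells visited; 7 ≤ 7 moves.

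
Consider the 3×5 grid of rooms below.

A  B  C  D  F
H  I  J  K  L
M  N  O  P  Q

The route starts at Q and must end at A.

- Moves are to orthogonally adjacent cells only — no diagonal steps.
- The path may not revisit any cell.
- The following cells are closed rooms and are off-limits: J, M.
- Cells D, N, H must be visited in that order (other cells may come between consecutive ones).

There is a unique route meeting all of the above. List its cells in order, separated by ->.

The waypoints must appear in the order D, N, H, with no cell reused.
Route from Q: 2× up (reaching F), left to D, 2× down (reaching P), 2× left (reaching N), up to I, left to H, up to A — 10 moves in all.
Check: order respected (D at step 3, N at step 7, H at step 9).

Q -> L -> F -> D -> K -> P -> O -> N -> I -> H -> A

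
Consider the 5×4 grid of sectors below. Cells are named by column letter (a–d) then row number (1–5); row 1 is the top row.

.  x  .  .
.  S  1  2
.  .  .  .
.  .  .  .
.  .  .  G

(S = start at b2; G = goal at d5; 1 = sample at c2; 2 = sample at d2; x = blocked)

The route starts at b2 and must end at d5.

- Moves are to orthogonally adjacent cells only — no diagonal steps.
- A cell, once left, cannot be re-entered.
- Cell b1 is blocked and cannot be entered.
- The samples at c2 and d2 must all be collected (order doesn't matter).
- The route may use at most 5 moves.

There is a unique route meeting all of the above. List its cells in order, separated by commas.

b2, c2, d2, d3, d4, d5

Any route must reach c2 and d2 and still end at d5 within 5 moves, so the order of the required stops is forced.
Route from b2: right 2 to d2, down 3 to d5 — 5 moves in all.
Check: all required cells visited; 5 ≤ 5 moves.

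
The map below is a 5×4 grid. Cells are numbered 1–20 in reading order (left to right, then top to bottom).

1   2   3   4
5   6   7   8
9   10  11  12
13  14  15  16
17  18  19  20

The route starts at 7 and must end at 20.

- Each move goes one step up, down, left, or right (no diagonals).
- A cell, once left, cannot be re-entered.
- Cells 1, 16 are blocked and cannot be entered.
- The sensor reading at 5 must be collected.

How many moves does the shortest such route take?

Any route passes through 5 somewhere between 7 and 20. Summing Manhattan distances along the two legs (7 → 5 → 20) gives a lower bound of 2 + 6 = 8 moves.
A route of 8 moves achieves this: 7 → 6 → 5 → 9 → 13 → 17 → 18 → 19 → 20.
Since 8 matches the lower bound, it is optimal.

8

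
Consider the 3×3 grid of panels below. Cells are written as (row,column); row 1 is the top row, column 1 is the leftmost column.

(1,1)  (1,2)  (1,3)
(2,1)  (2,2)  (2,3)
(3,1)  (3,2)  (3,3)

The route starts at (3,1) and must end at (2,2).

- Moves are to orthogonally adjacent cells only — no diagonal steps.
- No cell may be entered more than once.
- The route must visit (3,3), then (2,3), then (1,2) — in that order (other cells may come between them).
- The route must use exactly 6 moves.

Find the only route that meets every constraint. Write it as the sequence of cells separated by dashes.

(3,1) - (3,2) - (3,3) - (2,3) - (1,3) - (1,2) - (2,2)

The waypoints must appear in the order (3,3), (2,3), (1,2), with no cell reused.
Route from (3,1): right 2 to (3,3), up 2 to (1,3), left 1 to (1,2), down 1 to (2,2) — 6 moves in all.
Check: order respected ((3,3) at step 2, (2,3) at step 3, (1,2) at step 5); 6 moves as required.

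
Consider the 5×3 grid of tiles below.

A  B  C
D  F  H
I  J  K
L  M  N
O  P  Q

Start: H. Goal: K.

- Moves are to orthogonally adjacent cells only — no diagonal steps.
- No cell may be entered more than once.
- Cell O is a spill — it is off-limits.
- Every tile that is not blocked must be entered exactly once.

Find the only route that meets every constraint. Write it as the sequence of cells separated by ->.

H -> C -> B -> A -> D -> F -> J -> I -> L -> M -> P -> Q -> N -> K

Need to visit all 14 open cells exactly once, starting at H and ending at K.
Route from H: up to C, 2× left (reaching A), down to D, right to F, down to J, left to I, down to L, right to M, down to P, right to Q, 2× up (reaching K) — 13 moves in all.
Check: all 14 open cells covered.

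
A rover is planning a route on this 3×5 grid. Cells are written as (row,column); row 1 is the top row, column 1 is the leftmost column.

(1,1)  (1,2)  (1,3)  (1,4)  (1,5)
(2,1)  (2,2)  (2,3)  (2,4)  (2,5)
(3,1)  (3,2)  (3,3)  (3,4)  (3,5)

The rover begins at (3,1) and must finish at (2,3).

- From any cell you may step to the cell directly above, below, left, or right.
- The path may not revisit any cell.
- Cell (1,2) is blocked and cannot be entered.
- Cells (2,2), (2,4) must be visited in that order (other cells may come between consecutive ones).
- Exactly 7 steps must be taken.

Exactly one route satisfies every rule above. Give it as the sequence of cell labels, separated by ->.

The waypoints must appear in the order (2,2), (2,4), with no cell reused.
Route from (3,1): up to (2,1), right to (2,2), down to (3,2), 2× right (reaching (3,4)), up to (2,4), left to (2,3) — 7 moves in all.
Check: order respected ((2,2) at step 2, (2,4) at step 6); 7 moves as required.

(3,1) -> (2,1) -> (2,2) -> (3,2) -> (3,3) -> (3,4) -> (2,4) -> (2,3)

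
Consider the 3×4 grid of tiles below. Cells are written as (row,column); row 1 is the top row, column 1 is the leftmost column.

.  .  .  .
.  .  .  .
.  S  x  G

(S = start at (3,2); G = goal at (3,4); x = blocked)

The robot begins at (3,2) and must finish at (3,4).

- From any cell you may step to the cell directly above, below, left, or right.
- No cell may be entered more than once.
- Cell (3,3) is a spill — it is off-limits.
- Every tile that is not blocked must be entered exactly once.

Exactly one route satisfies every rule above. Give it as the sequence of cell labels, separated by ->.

(3,2) -> (3,1) -> (2,1) -> (1,1) -> (1,2) -> (2,2) -> (2,3) -> (1,3) -> (1,4) -> (2,4) -> (3,4)

Need to visit all 11 open cells exactly once, starting at (3,2) and ending at (3,4).
Cell (3,1) has only two open neighbours ((2,1) and (3,2)), so the path must pass straight through it: one of those is the cell it's entered from and the other is where it exits.
Route from (3,2): left to (3,1), 2× up (reaching (1,1)), right to (1,2), down to (2,2), right to (2,3), up to (1,3), right to (1,4), 2× down (reaching (3,4)) — 10 moves in all.
Check: all 11 open cells covered.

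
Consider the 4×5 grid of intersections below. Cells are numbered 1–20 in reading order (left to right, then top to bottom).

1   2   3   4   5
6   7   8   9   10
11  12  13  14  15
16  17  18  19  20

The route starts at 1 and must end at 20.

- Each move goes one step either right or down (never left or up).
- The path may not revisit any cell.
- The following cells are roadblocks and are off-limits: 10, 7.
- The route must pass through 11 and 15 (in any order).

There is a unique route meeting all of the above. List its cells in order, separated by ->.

1 -> 6 -> 11 -> 12 -> 13 -> 14 -> 15 -> 20

Moves only go right or down, so the column and row indices never decrease.
Route from 1: down 2 to 11, right 4 to 15, down 1 to 20 — 7 moves in all.
Check: all required cells visited.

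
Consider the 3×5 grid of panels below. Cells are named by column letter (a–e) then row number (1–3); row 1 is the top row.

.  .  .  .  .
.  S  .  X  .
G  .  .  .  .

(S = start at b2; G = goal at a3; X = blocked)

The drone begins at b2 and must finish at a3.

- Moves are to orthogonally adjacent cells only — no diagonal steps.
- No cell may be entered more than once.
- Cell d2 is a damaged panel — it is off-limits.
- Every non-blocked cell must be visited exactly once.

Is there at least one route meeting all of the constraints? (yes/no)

Colour the cells like a checkerboard: each orthogonal step flips colour, so a Hamiltonian route alternates colours. Here there are 7 cells of one colour and 7 of the other, with start on the same colour as the goal — the counts and endpoints can't be arranged into an alternating sequence of length 14, so no Hamiltonian route exists.

no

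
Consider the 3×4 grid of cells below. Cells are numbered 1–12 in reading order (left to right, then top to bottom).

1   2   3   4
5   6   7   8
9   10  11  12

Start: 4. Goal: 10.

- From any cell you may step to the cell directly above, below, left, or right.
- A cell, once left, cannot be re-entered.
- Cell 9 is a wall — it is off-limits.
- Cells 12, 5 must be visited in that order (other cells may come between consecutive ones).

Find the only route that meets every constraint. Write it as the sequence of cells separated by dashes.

The waypoints must appear in the order 12, 5, with no cell reused.
Route from 4: down 2 to 12, left 1 to 11, up 2 to 3, left 2 to 1, down 1 to 5, right 1 to 6, down 1 to 10 — 10 moves in all.
Check: order respected (12 at step 2, 5 at step 8).

4 - 8 - 12 - 11 - 7 - 3 - 2 - 1 - 5 - 6 - 10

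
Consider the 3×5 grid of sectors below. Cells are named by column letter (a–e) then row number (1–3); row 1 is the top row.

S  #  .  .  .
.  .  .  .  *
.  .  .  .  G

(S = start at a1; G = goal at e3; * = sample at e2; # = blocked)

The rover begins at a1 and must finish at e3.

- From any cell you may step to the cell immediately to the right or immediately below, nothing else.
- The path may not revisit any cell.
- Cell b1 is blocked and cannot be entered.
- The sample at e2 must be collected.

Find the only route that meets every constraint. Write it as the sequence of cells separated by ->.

Moves only go right or down, so the column and row indices never decrease.
Route from a1: down to a2, 4× right (reaching e2), down to e3 — 6 moves in all.
Check: all required cells visited.

a1 -> a2 -> b2 -> c2 -> d2 -> e2 -> e3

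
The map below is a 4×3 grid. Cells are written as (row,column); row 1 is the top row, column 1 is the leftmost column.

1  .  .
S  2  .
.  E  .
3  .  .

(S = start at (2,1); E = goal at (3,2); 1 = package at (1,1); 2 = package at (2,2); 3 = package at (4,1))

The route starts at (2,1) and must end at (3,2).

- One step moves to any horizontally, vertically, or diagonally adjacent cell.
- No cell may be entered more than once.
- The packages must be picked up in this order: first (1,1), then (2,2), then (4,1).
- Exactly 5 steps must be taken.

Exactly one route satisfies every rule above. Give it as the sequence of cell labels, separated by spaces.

The waypoints must appear in the order (1,1), (2,2), (4,1), with no cell reused.
Route from (2,1): up to (1,1), down-right to (2,2), down-left to (3,1), down to (4,1), up-right to (3,2) — 5 moves in all.
Check: order respected (1 at step 1, 2 at step 2, 3 at step 4); 5 moves as required.

(2,1) (1,1) (2,2) (3,1) (4,1) (3,2)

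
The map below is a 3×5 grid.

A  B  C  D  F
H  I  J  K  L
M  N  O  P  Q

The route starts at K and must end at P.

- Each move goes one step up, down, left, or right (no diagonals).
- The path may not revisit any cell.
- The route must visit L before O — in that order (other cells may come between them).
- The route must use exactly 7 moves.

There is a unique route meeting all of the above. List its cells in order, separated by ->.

The waypoints must appear in the order L, O, with no cell reused.
Route from K: right to L, up to F, 2× left (reaching C), 2× down (reaching O), right to P — 7 moves in all.
Check: order respected (L at step 1, O at step 6); 7 moves as required.

K -> L -> F -> D -> C -> J -> O -> P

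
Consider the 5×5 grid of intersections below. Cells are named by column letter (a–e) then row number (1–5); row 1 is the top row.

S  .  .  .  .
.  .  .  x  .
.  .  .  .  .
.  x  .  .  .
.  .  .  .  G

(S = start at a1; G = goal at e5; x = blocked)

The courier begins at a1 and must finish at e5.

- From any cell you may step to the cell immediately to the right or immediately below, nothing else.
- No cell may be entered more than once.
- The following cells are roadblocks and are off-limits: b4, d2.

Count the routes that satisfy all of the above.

38

A right/down-only route from a1 to e5 makes exactly 4 down-moves and 4 right-moves in some order.
With no other constraints that would be C(8,4) = 70 routes.
Subtract routes through each blocked cell (inclusion–exclusion for overlaps): − through d2: 16 − through b4: 16 → 38.
That gives 38 routes.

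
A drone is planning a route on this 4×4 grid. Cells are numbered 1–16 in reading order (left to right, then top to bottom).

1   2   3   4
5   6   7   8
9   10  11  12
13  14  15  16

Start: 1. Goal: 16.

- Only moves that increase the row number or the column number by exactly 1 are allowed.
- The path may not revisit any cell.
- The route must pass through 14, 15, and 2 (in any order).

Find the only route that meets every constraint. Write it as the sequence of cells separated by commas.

1, 2, 6, 10, 14, 15, 16

Moves only go right or down, so the column and row indices never decrease.
Route from 1: right to 2, 3× down (reaching 14), 2× right (reaching 16) — 6 moves in all.
Check: all required cells visited.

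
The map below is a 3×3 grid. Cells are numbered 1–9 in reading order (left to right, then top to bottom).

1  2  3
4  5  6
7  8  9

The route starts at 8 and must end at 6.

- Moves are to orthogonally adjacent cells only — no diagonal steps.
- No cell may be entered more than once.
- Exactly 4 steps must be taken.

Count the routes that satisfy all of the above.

2

Need simple routes of exactly 4 moves from 8 to 6 (Manhattan distance 2, so 1 moves are spent on a detour and 1 undoing it).
Enumerating: 8 5 2 3 6 | 8 7 4 5 6.
That gives 2 routes.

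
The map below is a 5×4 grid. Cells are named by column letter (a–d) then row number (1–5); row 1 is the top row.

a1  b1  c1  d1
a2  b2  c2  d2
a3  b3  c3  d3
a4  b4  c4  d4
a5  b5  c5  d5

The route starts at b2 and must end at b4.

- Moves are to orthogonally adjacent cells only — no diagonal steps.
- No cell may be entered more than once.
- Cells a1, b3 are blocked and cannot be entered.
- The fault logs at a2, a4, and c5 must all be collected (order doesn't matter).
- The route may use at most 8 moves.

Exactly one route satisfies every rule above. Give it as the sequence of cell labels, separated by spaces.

b2 a2 a3 a4 a5 b5 c5 c4 b4

The 8-move cap with required stops at a2, a4, c5 leaves no slack for detours.
Route from b2: left to a2, 3× down (reaching a5), 2× right (reaching c5), up to c4, left to b4 — 8 moves in all.
Check: all required cells visited; 8 ≤ 8 moves.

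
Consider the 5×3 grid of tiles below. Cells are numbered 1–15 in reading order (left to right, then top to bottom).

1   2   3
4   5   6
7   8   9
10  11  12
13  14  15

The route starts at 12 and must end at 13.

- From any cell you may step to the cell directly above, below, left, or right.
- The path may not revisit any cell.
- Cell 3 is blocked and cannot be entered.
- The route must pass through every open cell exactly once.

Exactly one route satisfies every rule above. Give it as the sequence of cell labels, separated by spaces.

Need to visit all 14 open cells exactly once, starting at 12 and ending at 13.
Route from 12: down 1 to 15, left 1 to 14, up 2 to 8, right 1 to 9, up 1 to 6, left 1 to 5, up 1 to 2, left 1 to 1, down 4 to 13 — 13 moves in all.
Check: all 14 open cells covered.

12 15 14 11 8 9 6 5 2 1 4 7 10 13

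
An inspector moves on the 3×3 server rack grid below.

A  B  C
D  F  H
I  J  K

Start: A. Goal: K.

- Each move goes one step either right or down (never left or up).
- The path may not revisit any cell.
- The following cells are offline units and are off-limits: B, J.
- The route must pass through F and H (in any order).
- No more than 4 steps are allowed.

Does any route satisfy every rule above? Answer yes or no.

yes

One route that works: A → D → F → H → K.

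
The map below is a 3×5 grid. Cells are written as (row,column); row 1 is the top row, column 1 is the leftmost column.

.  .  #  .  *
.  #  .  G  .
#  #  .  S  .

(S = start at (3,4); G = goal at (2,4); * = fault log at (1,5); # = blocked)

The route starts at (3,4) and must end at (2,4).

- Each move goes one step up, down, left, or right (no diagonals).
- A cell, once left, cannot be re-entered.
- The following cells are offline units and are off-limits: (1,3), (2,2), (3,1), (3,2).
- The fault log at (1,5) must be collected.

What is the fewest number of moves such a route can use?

Any route passes through (1,5) somewhere between (3,4) and (2,4). Summing Manhattan distances along the two legs ((3,4) → (1,5) → (2,4)) gives a lower bound of 3 + 2 = 5 moves.
A route of 5 moves achieves this: (3,4) → (3,5) → (2,5) → (1,5) → (1,4) → (2,4).
Since 5 matches the lower bound, it is optimal.

5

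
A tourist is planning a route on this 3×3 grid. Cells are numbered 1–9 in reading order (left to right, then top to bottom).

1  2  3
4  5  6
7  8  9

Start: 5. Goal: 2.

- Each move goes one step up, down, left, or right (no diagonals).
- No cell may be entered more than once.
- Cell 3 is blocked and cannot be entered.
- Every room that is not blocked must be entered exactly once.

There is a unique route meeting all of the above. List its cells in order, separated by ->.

Need to visit all 8 open cells exactly once, starting at 5 and ending at 2.
Route from 5: right to 6, down to 9, 2× left (reaching 7), 2× up (reaching 1), right to 2 — 7 moves in all.
Check: all 8 open cells covered.

5 -> 6 -> 9 -> 8 -> 7 -> 4 -> 1 -> 2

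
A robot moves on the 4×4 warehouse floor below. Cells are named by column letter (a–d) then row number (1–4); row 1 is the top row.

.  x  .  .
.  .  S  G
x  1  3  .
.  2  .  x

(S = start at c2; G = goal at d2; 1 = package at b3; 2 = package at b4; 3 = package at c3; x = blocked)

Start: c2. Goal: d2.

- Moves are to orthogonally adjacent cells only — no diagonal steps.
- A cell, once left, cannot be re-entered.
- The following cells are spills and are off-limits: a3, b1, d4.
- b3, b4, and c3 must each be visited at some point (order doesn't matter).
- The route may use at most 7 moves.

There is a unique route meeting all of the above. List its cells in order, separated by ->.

c2 -> b2 -> b3 -> b4 -> c4 -> c3 -> d3 -> d2

The 7-move cap with required stops at b3, b4, c3 leaves no slack for detours.
Route from c2: left to b2, 2× down (reaching b4), right to c4, up to c3, right to d3, up to d2 — 7 moves in all.
Check: all required cells visited; 7 ≤ 7 moves.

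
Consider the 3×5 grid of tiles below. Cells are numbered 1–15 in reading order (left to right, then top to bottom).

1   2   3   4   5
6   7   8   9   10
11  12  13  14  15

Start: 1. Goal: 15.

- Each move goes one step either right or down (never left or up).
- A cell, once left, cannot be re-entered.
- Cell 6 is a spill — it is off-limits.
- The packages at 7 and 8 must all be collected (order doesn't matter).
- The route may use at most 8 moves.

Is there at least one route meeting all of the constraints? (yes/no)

One route that works: 1 → 2 → 7 → 8 → 13 → 14 → 15.

yes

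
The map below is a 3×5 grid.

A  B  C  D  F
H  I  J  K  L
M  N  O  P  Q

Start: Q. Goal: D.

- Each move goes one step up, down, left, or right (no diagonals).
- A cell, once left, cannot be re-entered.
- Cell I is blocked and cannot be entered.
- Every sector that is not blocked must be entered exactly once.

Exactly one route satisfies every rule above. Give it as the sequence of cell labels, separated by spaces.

Q P O N M H A B C J K L F D

Need to visit all 14 open cells exactly once, starting at Q and ending at D.
Cell A has only two open neighbours (H and B), so the path must pass straight through it: one of those is the cell it's entered from and the other is where it exits.
Route from Q: 4× left (reaching M), 2× up (reaching A), 2× right (reaching C), down to J, 2× right (reaching L), up to F, left to D — 13 moves in all.
Check: all 14 open cells covered.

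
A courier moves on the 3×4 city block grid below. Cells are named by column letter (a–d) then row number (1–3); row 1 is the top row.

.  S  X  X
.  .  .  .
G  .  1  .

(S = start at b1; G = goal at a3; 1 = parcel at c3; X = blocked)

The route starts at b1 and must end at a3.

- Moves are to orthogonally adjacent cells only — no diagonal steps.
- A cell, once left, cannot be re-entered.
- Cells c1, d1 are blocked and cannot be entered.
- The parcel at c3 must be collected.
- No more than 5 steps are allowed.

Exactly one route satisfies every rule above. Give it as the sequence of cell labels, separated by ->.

b1 -> b2 -> c2 -> c3 -> b3 -> a3

Any route must reach c3 and still end at a3 within 5 moves, so the order of the required stops is forced.
Route from b1: down to b2, right to c2, down to c3, 2× left (reaching a3) — 5 moves in all.
Check: all required cells visited; 5 ≤ 5 moves.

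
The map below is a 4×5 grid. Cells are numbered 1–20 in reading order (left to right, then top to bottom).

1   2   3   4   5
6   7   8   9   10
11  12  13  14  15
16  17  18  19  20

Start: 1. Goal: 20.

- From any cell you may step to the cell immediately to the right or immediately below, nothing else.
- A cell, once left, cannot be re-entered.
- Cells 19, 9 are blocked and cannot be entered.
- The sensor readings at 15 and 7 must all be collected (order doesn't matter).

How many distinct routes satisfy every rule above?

4

A right/down-only route from 1 to 20 makes exactly 3 down-moves and 4 right-moves in some order.
With no other constraints that would be C(7,3) = 35 routes.
A monotone route can only reach the required cells in the order 7, 15, so split there and multiply the segment counts (each segment already excludes blocked cells): 1→7: 2; 7→15: 2; 15→20: 1; product = 4.
That gives 4 routes.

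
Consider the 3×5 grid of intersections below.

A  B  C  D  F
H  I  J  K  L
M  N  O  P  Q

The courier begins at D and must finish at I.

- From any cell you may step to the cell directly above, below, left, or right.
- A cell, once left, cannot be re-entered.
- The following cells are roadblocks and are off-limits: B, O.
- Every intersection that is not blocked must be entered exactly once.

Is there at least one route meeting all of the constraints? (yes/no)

Cell A has only one open neighbour but is neither the start nor the goal, so a Hamiltonian route would have to both enter and leave it through the same neighbour — impossible without revisiting.

no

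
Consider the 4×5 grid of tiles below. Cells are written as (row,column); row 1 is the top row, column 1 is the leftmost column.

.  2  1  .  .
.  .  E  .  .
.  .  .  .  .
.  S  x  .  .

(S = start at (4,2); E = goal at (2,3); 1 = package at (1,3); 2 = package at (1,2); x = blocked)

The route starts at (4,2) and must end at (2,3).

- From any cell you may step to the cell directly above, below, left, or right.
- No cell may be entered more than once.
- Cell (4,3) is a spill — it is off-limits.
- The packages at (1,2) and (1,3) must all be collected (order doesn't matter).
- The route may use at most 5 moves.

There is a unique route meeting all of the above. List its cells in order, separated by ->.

The budget equals the shortest possible length, so every move has to be on a shortest route through the required cells.
Route from (4,2): up 3 to (1,2), right 1 to (1,3), down 1 to (2,3) — 5 moves in all.
Check: all required cells visited; 5 ≤ 5 moves.

(4,2) -> (3,2) -> (2,2) -> (1,2) -> (1,3) -> (2,3)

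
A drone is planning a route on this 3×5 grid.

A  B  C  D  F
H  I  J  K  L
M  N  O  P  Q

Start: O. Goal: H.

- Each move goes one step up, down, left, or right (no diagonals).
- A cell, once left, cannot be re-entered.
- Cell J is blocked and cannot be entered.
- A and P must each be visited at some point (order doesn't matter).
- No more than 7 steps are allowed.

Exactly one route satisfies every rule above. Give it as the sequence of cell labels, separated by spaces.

Any route must reach A and P and still end at H within 7 moves, so the order of the required stops is forced.
Route from O: right to P, 2× up (reaching D), 3× left (reaching A), down to H — 7 moves in all.
Check: all required cells visited; 7 ≤ 7 moves.

O P K D C B A H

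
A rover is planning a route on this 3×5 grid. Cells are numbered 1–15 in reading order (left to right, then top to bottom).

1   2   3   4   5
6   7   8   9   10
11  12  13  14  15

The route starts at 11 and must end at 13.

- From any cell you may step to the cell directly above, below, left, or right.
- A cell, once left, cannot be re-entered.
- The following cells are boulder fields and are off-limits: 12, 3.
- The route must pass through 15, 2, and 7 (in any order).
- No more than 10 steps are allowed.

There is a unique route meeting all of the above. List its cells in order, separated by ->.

Any route must reach 15, 2, and 7 and still end at 13 within 10 moves, so the order of the required stops is forced.
Route from 11: 2× up (reaching 1), right to 2, down to 7, 3× right (reaching 10), down to 15, 2× left (reaching 13) — 10 moves in all.
Check: all required cells visited; 10 ≤ 10 moves.

11 -> 6 -> 1 -> 2 -> 7 -> 8 -> 9 -> 10 -> 15 -> 14 -> 13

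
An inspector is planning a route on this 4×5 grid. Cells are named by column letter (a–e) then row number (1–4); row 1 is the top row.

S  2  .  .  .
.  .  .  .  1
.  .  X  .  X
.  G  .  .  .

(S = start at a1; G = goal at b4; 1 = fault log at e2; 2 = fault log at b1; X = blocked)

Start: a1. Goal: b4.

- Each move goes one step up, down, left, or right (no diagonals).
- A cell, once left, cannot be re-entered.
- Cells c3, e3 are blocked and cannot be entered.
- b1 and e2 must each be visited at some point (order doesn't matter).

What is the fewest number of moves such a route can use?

Any route passes through b1 and e2 in some order between a1 and b4. Summing Manhattan distances along each leg and taking the cheapest ordering (a1 → b1 → e2 → b4) gives a lower bound of 1 + 4 + 5 = 10 moves.
A route of 10 moves achieves this: a1 → b1 → c1 → d1 → e1 → e2 → d2 → d3 → d4 → c4 → b4.
Since 10 matches the lower bound, it is optimal.

10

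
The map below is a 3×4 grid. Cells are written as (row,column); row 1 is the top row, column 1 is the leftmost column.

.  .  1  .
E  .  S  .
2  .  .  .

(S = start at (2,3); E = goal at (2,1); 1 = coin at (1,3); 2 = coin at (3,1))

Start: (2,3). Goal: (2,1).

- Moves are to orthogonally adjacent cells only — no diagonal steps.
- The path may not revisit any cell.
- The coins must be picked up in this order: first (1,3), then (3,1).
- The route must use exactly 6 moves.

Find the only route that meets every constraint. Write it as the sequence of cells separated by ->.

The waypoints must appear in the order (1,3), (3,1), with no cell reused.
Route from (2,3): up 1 to (1,3), left 1 to (1,2), down 2 to (3,2), left 1 to (3,1), up 1 to (2,1) — 6 moves in all.
Check: order respected (1 at step 1, 2 at step 5); 6 moves as required.

(2,3) -> (1,3) -> (1,2) -> (2,2) -> (3,2) -> (3,1) -> (2,1)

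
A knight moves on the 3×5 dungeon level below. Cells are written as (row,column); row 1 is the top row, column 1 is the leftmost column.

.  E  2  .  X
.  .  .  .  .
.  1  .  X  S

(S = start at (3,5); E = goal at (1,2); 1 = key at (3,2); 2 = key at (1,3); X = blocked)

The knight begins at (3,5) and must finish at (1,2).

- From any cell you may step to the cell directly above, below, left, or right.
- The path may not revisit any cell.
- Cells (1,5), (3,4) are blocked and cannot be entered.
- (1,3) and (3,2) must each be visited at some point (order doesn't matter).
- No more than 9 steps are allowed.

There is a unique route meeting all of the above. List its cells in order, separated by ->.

(3,5) -> (2,5) -> (2,4) -> (1,4) -> (1,3) -> (2,3) -> (3,3) -> (3,2) -> (2,2) -> (1,2)

The budget equals the shortest possible length, so every move has to be on a shortest route through the required cells.
Route from (3,5): up to (2,5), left to (2,4), up to (1,4), left to (1,3), 2× down (reaching (3,3)), left to (3,2), 2× up (reaching (1,2)) — 9 moves in all.
Check: all required cells visited; 9 ≤ 9 moves.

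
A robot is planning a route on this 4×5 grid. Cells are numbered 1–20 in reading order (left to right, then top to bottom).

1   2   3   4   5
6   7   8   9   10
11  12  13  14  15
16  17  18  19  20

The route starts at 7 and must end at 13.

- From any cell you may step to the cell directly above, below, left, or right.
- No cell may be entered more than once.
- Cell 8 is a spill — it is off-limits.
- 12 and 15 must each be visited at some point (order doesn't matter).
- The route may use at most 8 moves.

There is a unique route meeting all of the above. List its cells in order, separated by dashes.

The 8-move cap with required stops at 12, 15 leaves no slack for detours.
Route from 7: 2× down (reaching 17), 3× right (reaching 20), up to 15, 2× left (reaching 13) — 8 moves in all.
Check: all required cells visited; 8 ≤ 8 moves.

7 - 12 - 17 - 18 - 19 - 20 - 15 - 14 - 13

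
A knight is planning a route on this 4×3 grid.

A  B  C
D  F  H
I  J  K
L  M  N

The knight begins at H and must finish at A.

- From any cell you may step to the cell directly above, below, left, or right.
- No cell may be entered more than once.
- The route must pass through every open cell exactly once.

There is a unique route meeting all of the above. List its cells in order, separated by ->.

H -> C -> B -> F -> J -> K -> N -> M -> L -> I -> D -> A

Need to visit all 12 open cells exactly once, starting at H and ending at A.
Cell C has only two open neighbours (H and B), so the path must pass straight through it: one of those is the cell it's entered from and the other is where it exits.
Route from H: up 1 to C, left 1 to B, down 2 to J, right 1 to K, down 1 to N, left 2 to L, up 3 to A — 11 moves in all.
Check: all 12 open cells covered.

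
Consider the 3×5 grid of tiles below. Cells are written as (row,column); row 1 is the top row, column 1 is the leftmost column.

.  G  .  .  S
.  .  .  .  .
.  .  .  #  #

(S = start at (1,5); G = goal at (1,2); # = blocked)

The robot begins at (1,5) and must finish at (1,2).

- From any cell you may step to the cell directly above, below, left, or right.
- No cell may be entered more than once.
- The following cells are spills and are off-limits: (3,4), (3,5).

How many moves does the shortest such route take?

The Manhattan distance from (1,5) to (1,2) is |1−1| + |5−2| = 3, so at least 3 moves are needed.
A route of 3 moves achieves this: (1,5) → (1,4) → (1,3) → (1,2).
Since 3 matches the lower bound, it is optimal.

3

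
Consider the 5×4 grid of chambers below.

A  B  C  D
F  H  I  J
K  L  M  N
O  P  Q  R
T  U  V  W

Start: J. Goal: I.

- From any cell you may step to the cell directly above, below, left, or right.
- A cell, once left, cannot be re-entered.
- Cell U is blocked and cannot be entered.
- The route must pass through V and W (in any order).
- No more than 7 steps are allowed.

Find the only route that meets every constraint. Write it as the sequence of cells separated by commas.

The budget equals the shortest possible length, so every move has to be on a shortest route through the required cells.
Route from J: down 3 to W, left 1 to V, up 3 to I — 7 moves in all.
Check: all required cells visited; 7 ≤ 7 moves.

J, N, R, W, V, Q, M, I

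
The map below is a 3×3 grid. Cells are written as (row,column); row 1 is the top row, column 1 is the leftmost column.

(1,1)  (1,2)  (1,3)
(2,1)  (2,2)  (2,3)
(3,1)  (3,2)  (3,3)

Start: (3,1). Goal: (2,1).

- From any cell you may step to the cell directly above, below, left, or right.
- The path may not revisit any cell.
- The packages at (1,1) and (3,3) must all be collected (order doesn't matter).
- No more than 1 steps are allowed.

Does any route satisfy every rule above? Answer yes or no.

no

Even ignoring the no-revisit rule, getting from (3,1) to (2,1), taking the cheapest ordering (3,1) → (3,3) → (1,1) → (2,1) needs at least 2 + 4 + 1 = 7 moves (Manhattan distance per leg), which exceeds the 1-move limit.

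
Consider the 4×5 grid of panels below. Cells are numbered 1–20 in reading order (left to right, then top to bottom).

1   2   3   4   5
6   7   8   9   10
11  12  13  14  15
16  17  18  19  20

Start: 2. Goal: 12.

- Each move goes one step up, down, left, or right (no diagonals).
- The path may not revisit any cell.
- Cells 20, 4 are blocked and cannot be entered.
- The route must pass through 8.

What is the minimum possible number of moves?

4

Any route passes through 8 somewhere between 2 and 12. Summing Manhattan distances along the two legs (2 → 8 → 12) gives a lower bound of 2 + 2 = 4 moves.
A route of 4 moves achieves this: 2 → 7 → 8 → 13 → 12.
Since 4 matches the lower bound, it is optimal.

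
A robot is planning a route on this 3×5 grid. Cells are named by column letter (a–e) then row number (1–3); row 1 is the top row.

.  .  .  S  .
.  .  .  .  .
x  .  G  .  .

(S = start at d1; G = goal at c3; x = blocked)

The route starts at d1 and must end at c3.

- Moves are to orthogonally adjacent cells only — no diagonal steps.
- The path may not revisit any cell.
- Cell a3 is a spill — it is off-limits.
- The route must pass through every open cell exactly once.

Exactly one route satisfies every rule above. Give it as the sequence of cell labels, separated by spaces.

Need to visit all 14 open cells exactly once, starting at d1 and ending at c3.
Cell a1 has only two open neighbours (a2 and b1), so the path must pass straight through it: one of those is the cell it's entered from and the other is where it exits.
Route from d1: right 1 to e1, down 2 to e3, left 1 to d3, up 1 to d2, left 1 to c2, up 1 to c1, left 2 to a1, down 1 to a2, right 1 to b2, down 1 to b3, right 1 to c3 — 13 moves in all.
Check: all 14 open cells covered.

d1 e1 e2 e3 d3 d2 c2 c1 b1 a1 a2 b2 b3 c3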